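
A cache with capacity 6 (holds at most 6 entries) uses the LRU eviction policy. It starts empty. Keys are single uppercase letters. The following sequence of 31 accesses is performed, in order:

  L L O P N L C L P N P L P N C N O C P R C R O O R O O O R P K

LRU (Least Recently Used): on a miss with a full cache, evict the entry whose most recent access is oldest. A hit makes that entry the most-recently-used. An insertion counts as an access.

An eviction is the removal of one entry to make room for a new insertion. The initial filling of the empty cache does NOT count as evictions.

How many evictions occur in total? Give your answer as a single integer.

LRU simulation (capacity=6):
  1. access L: MISS. Cache (LRU->MRU): [L]
  2. access L: HIT. Cache (LRU->MRU): [L]
  3. access O: MISS. Cache (LRU->MRU): [L O]
  4. access P: MISS. Cache (LRU->MRU): [L O P]
  5. access N: MISS. Cache (LRU->MRU): [L O P N]
  6. access L: HIT. Cache (LRU->MRU): [O P N L]
  7. access C: MISS. Cache (LRU->MRU): [O P N L C]
  8. access L: HIT. Cache (LRU->MRU): [O P N C L]
  9. access P: HIT. Cache (LRU->MRU): [O N C L P]
  10. access N: HIT. Cache (LRU->MRU): [O C L P N]
  11. access P: HIT. Cache (LRU->MRU): [O C L N P]
  12. access L: HIT. Cache (LRU->MRU): [O C N P L]
  13. access P: HIT. Cache (LRU->MRU): [O C N L P]
  14. access N: HIT. Cache (LRU->MRU): [O C L P N]
  15. access C: HIT. Cache (LRU->MRU): [O L P N C]
  16. access N: HIT. Cache (LRU->MRU): [O L P C N]
  17. access O: HIT. Cache (LRU->MRU): [L P C N O]
  18. access C: HIT. Cache (LRU->MRU): [L P N O C]
  19. access P: HIT. Cache (LRU->MRU): [L N O C P]
  20. access R: MISS. Cache (LRU->MRU): [L N O C P R]
  21. access C: HIT. Cache (LRU->MRU): [L N O P R C]
  22. access R: HIT. Cache (LRU->MRU): [L N O P C R]
  23. access O: HIT. Cache (LRU->MRU): [L N P C R O]
  24. access O: HIT. Cache (LRU->MRU): [L N P C R O]
  25. access R: HIT. Cache (LRU->MRU): [L N P C O R]
  26. access O: HIT. Cache (LRU->MRU): [L N P C R O]
  27. access O: HIT. Cache (LRU->MRU): [L N P C R O]
  28. access O: HIT. Cache (LRU->MRU): [L N P C R O]
  29. access R: HIT. Cache (LRU->MRU): [L N P C O R]
  30. access P: HIT. Cache (LRU->MRU): [L N C O R P]
  31. access K: MISS, evict L. Cache (LRU->MRU): [N C O R P K]
Total: 24 hits, 7 misses, 1 evictions

Answer: 1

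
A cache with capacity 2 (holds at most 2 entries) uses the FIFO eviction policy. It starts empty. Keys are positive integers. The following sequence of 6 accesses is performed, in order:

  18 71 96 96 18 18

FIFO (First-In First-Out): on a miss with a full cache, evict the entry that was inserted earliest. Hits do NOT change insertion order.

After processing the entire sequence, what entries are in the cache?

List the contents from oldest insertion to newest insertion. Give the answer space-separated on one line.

FIFO simulation (capacity=2):
  1. access 18: MISS. Cache (old->new): [18]
  2. access 71: MISS. Cache (old->new): [18 71]
  3. access 96: MISS, evict 18. Cache (old->new): [71 96]
  4. access 96: HIT. Cache (old->new): [71 96]
  5. access 18: MISS, evict 71. Cache (old->new): [96 18]
  6. access 18: HIT. Cache (old->new): [96 18]
Total: 2 hits, 4 misses, 2 evictions

Answer: 96 18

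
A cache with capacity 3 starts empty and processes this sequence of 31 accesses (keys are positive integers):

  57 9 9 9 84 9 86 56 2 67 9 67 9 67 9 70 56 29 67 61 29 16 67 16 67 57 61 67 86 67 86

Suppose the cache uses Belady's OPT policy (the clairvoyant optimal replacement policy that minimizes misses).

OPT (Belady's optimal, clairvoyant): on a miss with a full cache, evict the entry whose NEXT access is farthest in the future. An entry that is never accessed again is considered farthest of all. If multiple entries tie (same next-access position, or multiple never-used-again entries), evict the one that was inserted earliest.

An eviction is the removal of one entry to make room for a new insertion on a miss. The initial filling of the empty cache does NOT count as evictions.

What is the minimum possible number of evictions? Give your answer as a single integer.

Answer: 10

Derivation:
OPT (Belady) simulation (capacity=3):
  1. access 57: MISS. Cache: [57]
  2. access 9: MISS. Cache: [57 9]
  3. access 9: HIT. Next use of 9: step 4. Cache: [57 9]
  4. access 9: HIT. Next use of 9: step 6. Cache: [57 9]
  5. access 84: MISS. Cache: [57 9 84]
  6. access 9: HIT. Next use of 9: step 11. Cache: [57 9 84]
  7. access 86: MISS, evict 84 (next use: never). Cache: [57 9 86]
  8. access 56: MISS, evict 86 (next use: step 29). Cache: [57 9 56]
  9. access 2: MISS, evict 57 (next use: step 26). Cache: [9 56 2]
  10. access 67: MISS, evict 2 (next use: never). Cache: [9 56 67]
  11. access 9: HIT. Next use of 9: step 13. Cache: [9 56 67]
  12. access 67: HIT. Next use of 67: step 14. Cache: [9 56 67]
  13. access 9: HIT. Next use of 9: step 15. Cache: [9 56 67]
  14. access 67: HIT. Next use of 67: step 19. Cache: [9 56 67]
  15. access 9: HIT. Next use of 9: never. Cache: [9 56 67]
  16. access 70: MISS, evict 9 (next use: never). Cache: [56 67 70]
  17. access 56: HIT. Next use of 56: never. Cache: [56 67 70]
  18. access 29: MISS, evict 56 (next use: never). Cache: [67 70 29]
  19. access 67: HIT. Next use of 67: step 23. Cache: [67 70 29]
  20. access 61: MISS, evict 70 (next use: never). Cache: [67 29 61]
  21. access 29: HIT. Next use of 29: never. Cache: [67 29 61]
  22. access 16: MISS, evict 29 (next use: never). Cache: [67 61 16]
  23. access 67: HIT. Next use of 67: step 25. Cache: [67 61 16]
  24. access 16: HIT. Next use of 16: never. Cache: [67 61 16]
  25. access 67: HIT. Next use of 67: step 28. Cache: [67 61 16]
  26. access 57: MISS, evict 16 (next use: never). Cache: [67 61 57]
  27. access 61: HIT. Next use of 61: never. Cache: [67 61 57]
  28. access 67: HIT. Next use of 67: step 30. Cache: [67 61 57]
  29. access 86: MISS, evict 61 (next use: never). Cache: [67 57 86]
  30. access 67: HIT. Next use of 67: never. Cache: [67 57 86]
  31. access 86: HIT. Next use of 86: never. Cache: [67 57 86]
Total: 18 hits, 13 misses, 10 evictions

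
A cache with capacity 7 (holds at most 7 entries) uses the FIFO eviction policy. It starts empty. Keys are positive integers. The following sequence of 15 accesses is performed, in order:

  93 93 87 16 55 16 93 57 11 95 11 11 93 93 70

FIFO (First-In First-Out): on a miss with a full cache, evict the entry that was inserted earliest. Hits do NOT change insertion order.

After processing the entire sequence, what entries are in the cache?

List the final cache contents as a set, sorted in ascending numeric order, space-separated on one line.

Answer: 11 16 55 57 70 87 95

Derivation:
FIFO simulation (capacity=7):
  1. access 93: MISS. Cache (old->new): [93]
  2. access 93: HIT. Cache (old->new): [93]
  3. access 87: MISS. Cache (old->new): [93 87]
  4. access 16: MISS. Cache (old->new): [93 87 16]
  5. access 55: MISS. Cache (old->new): [93 87 16 55]
  6. access 16: HIT. Cache (old->new): [93 87 16 55]
  7. access 93: HIT. Cache (old->new): [93 87 16 55]
  8. access 57: MISS. Cache (old->new): [93 87 16 55 57]
  9. access 11: MISS. Cache (old->new): [93 87 16 55 57 11]
  10. access 95: MISS. Cache (old->new): [93 87 16 55 57 11 95]
  11. access 11: HIT. Cache (old->new): [93 87 16 55 57 11 95]
  12. access 11: HIT. Cache (old->new): [93 87 16 55 57 11 95]
  13. access 93: HIT. Cache (old->new): [93 87 16 55 57 11 95]
  14. access 93: HIT. Cache (old->new): [93 87 16 55 57 11 95]
  15. access 70: MISS, evict 93. Cache (old->new): [87 16 55 57 11 95 70]
Total: 7 hits, 8 misses, 1 evictions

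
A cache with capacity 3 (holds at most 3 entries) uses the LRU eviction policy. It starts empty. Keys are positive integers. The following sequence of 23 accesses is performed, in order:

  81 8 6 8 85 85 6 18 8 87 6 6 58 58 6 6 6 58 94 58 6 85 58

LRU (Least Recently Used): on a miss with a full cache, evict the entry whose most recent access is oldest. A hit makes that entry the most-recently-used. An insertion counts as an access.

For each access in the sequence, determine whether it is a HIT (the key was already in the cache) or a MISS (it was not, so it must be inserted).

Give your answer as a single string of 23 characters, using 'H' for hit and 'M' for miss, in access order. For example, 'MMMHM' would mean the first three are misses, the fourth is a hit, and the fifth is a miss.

LRU simulation (capacity=3):
  1. access 81: MISS. Cache (LRU->MRU): [81]
  2. access 8: MISS. Cache (LRU->MRU): [81 8]
  3. access 6: MISS. Cache (LRU->MRU): [81 8 6]
  4. access 8: HIT. Cache (LRU->MRU): [81 6 8]
  5. access 85: MISS, evict 81. Cache (LRU->MRU): [6 8 85]
  6. access 85: HIT. Cache (LRU->MRU): [6 8 85]
  7. access 6: HIT. Cache (LRU->MRU): [8 85 6]
  8. access 18: MISS, evict 8. Cache (LRU->MRU): [85 6 18]
  9. access 8: MISS, evict 85. Cache (LRU->MRU): [6 18 8]
  10. access 87: MISS, evict 6. Cache (LRU->MRU): [18 8 87]
  11. access 6: MISS, evict 18. Cache (LRU->MRU): [8 87 6]
  12. access 6: HIT. Cache (LRU->MRU): [8 87 6]
  13. access 58: MISS, evict 8. Cache (LRU->MRU): [87 6 58]
  14. access 58: HIT. Cache (LRU->MRU): [87 6 58]
  15. access 6: HIT. Cache (LRU->MRU): [87 58 6]
  16. access 6: HIT. Cache (LRU->MRU): [87 58 6]
  17. access 6: HIT. Cache (LRU->MRU): [87 58 6]
  18. access 58: HIT. Cache (LRU->MRU): [87 6 58]
  19. access 94: MISS, evict 87. Cache (LRU->MRU): [6 58 94]
  20. access 58: HIT. Cache (LRU->MRU): [6 94 58]
  21. access 6: HIT. Cache (LRU->MRU): [94 58 6]
  22. access 85: MISS, evict 94. Cache (LRU->MRU): [58 6 85]
  23. access 58: HIT. Cache (LRU->MRU): [6 85 58]
Total: 12 hits, 11 misses, 8 evictions

Answer: MMMHMHHMMMMHMHHHHHMHHMH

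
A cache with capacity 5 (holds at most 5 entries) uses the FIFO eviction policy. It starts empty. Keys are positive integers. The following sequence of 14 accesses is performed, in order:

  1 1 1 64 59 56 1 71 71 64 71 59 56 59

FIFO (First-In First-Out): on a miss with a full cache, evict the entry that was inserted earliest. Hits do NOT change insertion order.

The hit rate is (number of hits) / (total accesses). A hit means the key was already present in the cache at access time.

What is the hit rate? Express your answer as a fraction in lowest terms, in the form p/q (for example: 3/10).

Answer: 9/14

Derivation:
FIFO simulation (capacity=5):
  1. access 1: MISS. Cache (old->new): [1]
  2. access 1: HIT. Cache (old->new): [1]
  3. access 1: HIT. Cache (old->new): [1]
  4. access 64: MISS. Cache (old->new): [1 64]
  5. access 59: MISS. Cache (old->new): [1 64 59]
  6. access 56: MISS. Cache (old->new): [1 64 59 56]
  7. access 1: HIT. Cache (old->new): [1 64 59 56]
  8. access 71: MISS. Cache (old->new): [1 64 59 56 71]
  9. access 71: HIT. Cache (old->new): [1 64 59 56 71]
  10. access 64: HIT. Cache (old->new): [1 64 59 56 71]
  11. access 71: HIT. Cache (old->new): [1 64 59 56 71]
  12. access 59: HIT. Cache (old->new): [1 64 59 56 71]
  13. access 56: HIT. Cache (old->new): [1 64 59 56 71]
  14. access 59: HIT. Cache (old->new): [1 64 59 56 71]
Total: 9 hits, 5 misses, 0 evictions

Hit rate = 9/14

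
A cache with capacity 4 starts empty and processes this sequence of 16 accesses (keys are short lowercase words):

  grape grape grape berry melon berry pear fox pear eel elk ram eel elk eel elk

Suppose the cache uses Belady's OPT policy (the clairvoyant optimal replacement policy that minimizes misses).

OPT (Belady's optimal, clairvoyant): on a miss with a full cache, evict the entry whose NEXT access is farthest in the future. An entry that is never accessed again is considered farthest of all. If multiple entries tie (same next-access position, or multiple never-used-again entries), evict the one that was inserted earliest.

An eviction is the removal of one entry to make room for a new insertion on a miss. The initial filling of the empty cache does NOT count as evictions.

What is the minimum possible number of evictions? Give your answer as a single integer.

OPT (Belady) simulation (capacity=4):
  1. access grape: MISS. Cache: [grape]
  2. access grape: HIT. Next use of grape: step 3. Cache: [grape]
  3. access grape: HIT. Next use of grape: never. Cache: [grape]
  4. access berry: MISS. Cache: [grape berry]
  5. access melon: MISS. Cache: [grape berry melon]
  6. access berry: HIT. Next use of berry: never. Cache: [grape berry melon]
  7. access pear: MISS. Cache: [grape berry melon pear]
  8. access fox: MISS, evict grape (next use: never). Cache: [berry melon pear fox]
  9. access pear: HIT. Next use of pear: never. Cache: [berry melon pear fox]
  10. access eel: MISS, evict berry (next use: never). Cache: [melon pear fox eel]
  11. access elk: MISS, evict melon (next use: never). Cache: [pear fox eel elk]
  12. access ram: MISS, evict pear (next use: never). Cache: [fox eel elk ram]
  13. access eel: HIT. Next use of eel: step 15. Cache: [fox eel elk ram]
  14. access elk: HIT. Next use of elk: step 16. Cache: [fox eel elk ram]
  15. access eel: HIT. Next use of eel: never. Cache: [fox eel elk ram]
  16. access elk: HIT. Next use of elk: never. Cache: [fox eel elk ram]
Total: 8 hits, 8 misses, 4 evictions

Answer: 4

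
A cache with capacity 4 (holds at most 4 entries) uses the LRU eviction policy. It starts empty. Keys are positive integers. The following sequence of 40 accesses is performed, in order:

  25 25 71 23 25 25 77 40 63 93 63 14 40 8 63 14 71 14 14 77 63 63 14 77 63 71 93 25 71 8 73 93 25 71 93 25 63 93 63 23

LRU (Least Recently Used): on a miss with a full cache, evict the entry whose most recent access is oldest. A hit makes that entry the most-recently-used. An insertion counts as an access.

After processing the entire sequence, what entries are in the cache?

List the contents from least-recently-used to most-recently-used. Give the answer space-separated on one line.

LRU simulation (capacity=4):
  1. access 25: MISS. Cache (LRU->MRU): [25]
  2. access 25: HIT. Cache (LRU->MRU): [25]
  3. access 71: MISS. Cache (LRU->MRU): [25 71]
  4. access 23: MISS. Cache (LRU->MRU): [25 71 23]
  5. access 25: HIT. Cache (LRU->MRU): [71 23 25]
  6. access 25: HIT. Cache (LRU->MRU): [71 23 25]
  7. access 77: MISS. Cache (LRU->MRU): [71 23 25 77]
  8. access 40: MISS, evict 71. Cache (LRU->MRU): [23 25 77 40]
  9. access 63: MISS, evict 23. Cache (LRU->MRU): [25 77 40 63]
  10. access 93: MISS, evict 25. Cache (LRU->MRU): [77 40 63 93]
  11. access 63: HIT. Cache (LRU->MRU): [77 40 93 63]
  12. access 14: MISS, evict 77. Cache (LRU->MRU): [40 93 63 14]
  13. access 40: HIT. Cache (LRU->MRU): [93 63 14 40]
  14. access 8: MISS, evict 93. Cache (LRU->MRU): [63 14 40 8]
  15. access 63: HIT. Cache (LRU->MRU): [14 40 8 63]
  16. access 14: HIT. Cache (LRU->MRU): [40 8 63 14]
  17. access 71: MISS, evict 40. Cache (LRU->MRU): [8 63 14 71]
  18. access 14: HIT. Cache (LRU->MRU): [8 63 71 14]
  19. access 14: HIT. Cache (LRU->MRU): [8 63 71 14]
  20. access 77: MISS, evict 8. Cache (LRU->MRU): [63 71 14 77]
  21. access 63: HIT. Cache (LRU->MRU): [71 14 77 63]
  22. access 63: HIT. Cache (LRU->MRU): [71 14 77 63]
  23. access 14: HIT. Cache (LRU->MRU): [71 77 63 14]
  24. access 77: HIT. Cache (LRU->MRU): [71 63 14 77]
  25. access 63: HIT. Cache (LRU->MRU): [71 14 77 63]
  26. access 71: HIT. Cache (LRU->MRU): [14 77 63 71]
  27. access 93: MISS, evict 14. Cache (LRU->MRU): [77 63 71 93]
  28. access 25: MISS, evict 77. Cache (LRU->MRU): [63 71 93 25]
  29. access 71: HIT. Cache (LRU->MRU): [63 93 25 71]
  30. access 8: MISS, evict 63. Cache (LRU->MRU): [93 25 71 8]
  31. access 73: MISS, evict 93. Cache (LRU->MRU): [25 71 8 73]
  32. access 93: MISS, evict 25. Cache (LRU->MRU): [71 8 73 93]
  33. access 25: MISS, evict 71. Cache (LRU->MRU): [8 73 93 25]
  34. access 71: MISS, evict 8. Cache (LRU->MRU): [73 93 25 71]
  35. access 93: HIT. Cache (LRU->MRU): [73 25 71 93]
  36. access 25: HIT. Cache (LRU->MRU): [73 71 93 25]
  37. access 63: MISS, evict 73. Cache (LRU->MRU): [71 93 25 63]
  38. access 93: HIT. Cache (LRU->MRU): [71 25 63 93]
  39. access 63: HIT. Cache (LRU->MRU): [71 25 93 63]
  40. access 23: MISS, evict 71. Cache (LRU->MRU): [25 93 63 23]
Total: 20 hits, 20 misses, 16 evictions

Answer: 25 93 63 23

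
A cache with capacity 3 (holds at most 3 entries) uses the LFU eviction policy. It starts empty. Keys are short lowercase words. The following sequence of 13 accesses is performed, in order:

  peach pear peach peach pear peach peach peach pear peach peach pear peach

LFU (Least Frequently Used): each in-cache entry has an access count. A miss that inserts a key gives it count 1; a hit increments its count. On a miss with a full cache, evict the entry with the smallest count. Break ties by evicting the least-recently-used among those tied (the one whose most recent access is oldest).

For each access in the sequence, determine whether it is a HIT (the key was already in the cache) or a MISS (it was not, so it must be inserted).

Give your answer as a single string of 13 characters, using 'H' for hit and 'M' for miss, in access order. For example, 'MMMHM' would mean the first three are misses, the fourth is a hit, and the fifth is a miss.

LFU simulation (capacity=3):
  1. access peach: MISS. Cache: [peach(c=1)]
  2. access pear: MISS. Cache: [peach(c=1) pear(c=1)]
  3. access peach: HIT, count now 2. Cache: [pear(c=1) peach(c=2)]
  4. access peach: HIT, count now 3. Cache: [pear(c=1) peach(c=3)]
  5. access pear: HIT, count now 2. Cache: [pear(c=2) peach(c=3)]
  6. access peach: HIT, count now 4. Cache: [pear(c=2) peach(c=4)]
  7. access peach: HIT, count now 5. Cache: [pear(c=2) peach(c=5)]
  8. access peach: HIT, count now 6. Cache: [pear(c=2) peach(c=6)]
  9. access pear: HIT, count now 3. Cache: [pear(c=3) peach(c=6)]
  10. access peach: HIT, count now 7. Cache: [pear(c=3) peach(c=7)]
  11. access peach: HIT, count now 8. Cache: [pear(c=3) peach(c=8)]
  12. access pear: HIT, count now 4. Cache: [pear(c=4) peach(c=8)]
  13. access peach: HIT, count now 9. Cache: [pear(c=4) peach(c=9)]
Total: 11 hits, 2 misses, 0 evictions

Answer: MMHHHHHHHHHHH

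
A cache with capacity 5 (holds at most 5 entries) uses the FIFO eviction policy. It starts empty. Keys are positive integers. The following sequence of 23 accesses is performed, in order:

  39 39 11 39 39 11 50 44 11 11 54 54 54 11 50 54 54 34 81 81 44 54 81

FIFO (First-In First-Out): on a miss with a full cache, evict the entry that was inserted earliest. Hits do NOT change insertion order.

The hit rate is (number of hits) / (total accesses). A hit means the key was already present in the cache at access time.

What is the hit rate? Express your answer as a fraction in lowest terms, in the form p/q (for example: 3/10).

Answer: 16/23

Derivation:
FIFO simulation (capacity=5):
  1. access 39: MISS. Cache (old->new): [39]
  2. access 39: HIT. Cache (old->new): [39]
  3. access 11: MISS. Cache (old->new): [39 11]
  4. access 39: HIT. Cache (old->new): [39 11]
  5. access 39: HIT. Cache (old->new): [39 11]
  6. access 11: HIT. Cache (old->new): [39 11]
  7. access 50: MISS. Cache (old->new): [39 11 50]
  8. access 44: MISS. Cache (old->new): [39 11 50 44]
  9. access 11: HIT. Cache (old->new): [39 11 50 44]
  10. access 11: HIT. Cache (old->new): [39 11 50 44]
  11. access 54: MISS. Cache (old->new): [39 11 50 44 54]
  12. access 54: HIT. Cache (old->new): [39 11 50 44 54]
  13. access 54: HIT. Cache (old->new): [39 11 50 44 54]
  14. access 11: HIT. Cache (old->new): [39 11 50 44 54]
  15. access 50: HIT. Cache (old->new): [39 11 50 44 54]
  16. access 54: HIT. Cache (old->new): [39 11 50 44 54]
  17. access 54: HIT. Cache (old->new): [39 11 50 44 54]
  18. access 34: MISS, evict 39. Cache (old->new): [11 50 44 54 34]
  19. access 81: MISS, evict 11. Cache (old->new): [50 44 54 34 81]
  20. access 81: HIT. Cache (old->new): [50 44 54 34 81]
  21. access 44: HIT. Cache (old->new): [50 44 54 34 81]
  22. access 54: HIT. Cache (old->new): [50 44 54 34 81]
  23. access 81: HIT. Cache (old->new): [50 44 54 34 81]
Total: 16 hits, 7 misses, 2 evictions

Hit rate = 16/23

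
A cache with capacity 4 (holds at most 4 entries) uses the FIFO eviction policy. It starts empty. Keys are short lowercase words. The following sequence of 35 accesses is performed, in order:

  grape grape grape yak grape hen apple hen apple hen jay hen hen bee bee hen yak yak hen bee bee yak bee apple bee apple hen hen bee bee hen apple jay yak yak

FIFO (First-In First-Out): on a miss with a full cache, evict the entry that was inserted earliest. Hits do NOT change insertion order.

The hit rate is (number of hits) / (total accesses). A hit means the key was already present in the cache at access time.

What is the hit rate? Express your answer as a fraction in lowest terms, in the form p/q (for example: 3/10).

Answer: 5/7

Derivation:
FIFO simulation (capacity=4):
  1. access grape: MISS. Cache (old->new): [grape]
  2. access grape: HIT. Cache (old->new): [grape]
  3. access grape: HIT. Cache (old->new): [grape]
  4. access yak: MISS. Cache (old->new): [grape yak]
  5. access grape: HIT. Cache (old->new): [grape yak]
  6. access hen: MISS. Cache (old->new): [grape yak hen]
  7. access apple: MISS. Cache (old->new): [grape yak hen apple]
  8. access hen: HIT. Cache (old->new): [grape yak hen apple]
  9. access apple: HIT. Cache (old->new): [grape yak hen apple]
  10. access hen: HIT. Cache (old->new): [grape yak hen apple]
  11. access jay: MISS, evict grape. Cache (old->new): [yak hen apple jay]
  12. access hen: HIT. Cache (old->new): [yak hen apple jay]
  13. access hen: HIT. Cache (old->new): [yak hen apple jay]
  14. access bee: MISS, evict yak. Cache (old->new): [hen apple jay bee]
  15. access bee: HIT. Cache (old->new): [hen apple jay bee]
  16. access hen: HIT. Cache (old->new): [hen apple jay bee]
  17. access yak: MISS, evict hen. Cache (old->new): [apple jay bee yak]
  18. access yak: HIT. Cache (old->new): [apple jay bee yak]
  19. access hen: MISS, evict apple. Cache (old->new): [jay bee yak hen]
  20. access bee: HIT. Cache (old->new): [jay bee yak hen]
  21. access bee: HIT. Cache (old->new): [jay bee yak hen]
  22. access yak: HIT. Cache (old->new): [jay bee yak hen]
  23. access bee: HIT. Cache (old->new): [jay bee yak hen]
  24. access apple: MISS, evict jay. Cache (old->new): [bee yak hen apple]
  25. access bee: HIT. Cache (old->new): [bee yak hen apple]
  26. access apple: HIT. Cache (old->new): [bee yak hen apple]
  27. access hen: HIT. Cache (old->new): [bee yak hen apple]
  28. access hen: HIT. Cache (old->new): [bee yak hen apple]
  29. access bee: HIT. Cache (old->new): [bee yak hen apple]
  30. access bee: HIT. Cache (old->new): [bee yak hen apple]
  31. access hen: HIT. Cache (old->new): [bee yak hen apple]
  32. access apple: HIT. Cache (old->new): [bee yak hen apple]
  33. access jay: MISS, evict bee. Cache (old->new): [yak hen apple jay]
  34. access yak: HIT. Cache (old->new): [yak hen apple jay]
  35. access yak: HIT. Cache (old->new): [yak hen apple jay]
Total: 25 hits, 10 misses, 6 evictions

Hit rate = 25/35 = 5/7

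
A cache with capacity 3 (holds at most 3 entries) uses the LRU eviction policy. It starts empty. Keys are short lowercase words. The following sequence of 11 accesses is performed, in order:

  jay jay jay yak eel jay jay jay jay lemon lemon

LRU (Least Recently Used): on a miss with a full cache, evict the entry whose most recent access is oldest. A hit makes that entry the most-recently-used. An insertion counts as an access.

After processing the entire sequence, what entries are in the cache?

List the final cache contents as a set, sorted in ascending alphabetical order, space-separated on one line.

Answer: eel jay lemon

Derivation:
LRU simulation (capacity=3):
  1. access jay: MISS. Cache (LRU->MRU): [jay]
  2. access jay: HIT. Cache (LRU->MRU): [jay]
  3. access jay: HIT. Cache (LRU->MRU): [jay]
  4. access yak: MISS. Cache (LRU->MRU): [jay yak]
  5. access eel: MISS. Cache (LRU->MRU): [jay yak eel]
  6. access jay: HIT. Cache (LRU->MRU): [yak eel jay]
  7. access jay: HIT. Cache (LRU->MRU): [yak eel jay]
  8. access jay: HIT. Cache (LRU->MRU): [yak eel jay]
  9. access jay: HIT. Cache (LRU->MRU): [yak eel jay]
  10. access lemon: MISS, evict yak. Cache (LRU->MRU): [eel jay lemon]
  11. access lemon: HIT. Cache (LRU->MRU): [eel jay lemon]
Total: 7 hits, 4 misses, 1 evictions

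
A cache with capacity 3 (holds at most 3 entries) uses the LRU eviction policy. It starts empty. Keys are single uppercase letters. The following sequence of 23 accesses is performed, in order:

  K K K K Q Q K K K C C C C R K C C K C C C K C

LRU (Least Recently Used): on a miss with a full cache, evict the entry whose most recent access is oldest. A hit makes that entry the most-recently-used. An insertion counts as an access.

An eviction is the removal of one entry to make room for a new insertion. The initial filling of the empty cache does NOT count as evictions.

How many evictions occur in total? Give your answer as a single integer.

Answer: 1

Derivation:
LRU simulation (capacity=3):
  1. access K: MISS. Cache (LRU->MRU): [K]
  2. access K: HIT. Cache (LRU->MRU): [K]
  3. access K: HIT. Cache (LRU->MRU): [K]
  4. access K: HIT. Cache (LRU->MRU): [K]
  5. access Q: MISS. Cache (LRU->MRU): [K Q]
  6. access Q: HIT. Cache (LRU->MRU): [K Q]
  7. access K: HIT. Cache (LRU->MRU): [Q K]
  8. access K: HIT. Cache (LRU->MRU): [Q K]
  9. access K: HIT. Cache (LRU->MRU): [Q K]
  10. access C: MISS. Cache (LRU->MRU): [Q K C]
  11. access C: HIT. Cache (LRU->MRU): [Q K C]
  12. access C: HIT. Cache (LRU->MRU): [Q K C]
  13. access C: HIT. Cache (LRU->MRU): [Q K C]
  14. access R: MISS, evict Q. Cache (LRU->MRU): [K C R]
  15. access K: HIT. Cache (LRU->MRU): [C R K]
  16. access C: HIT. Cache (LRU->MRU): [R K C]
  17. access C: HIT. Cache (LRU->MRU): [R K C]
  18. access K: HIT. Cache (LRU->MRU): [R C K]
  19. access C: HIT. Cache (LRU->MRU): [R K C]
  20. access C: HIT. Cache (LRU->MRU): [R K C]
  21. access C: HIT. Cache (LRU->MRU): [R K C]
  22. access K: HIT. Cache (LRU->MRU): [R C K]
  23. access C: HIT. Cache (LRU->MRU): [R K C]
Total: 19 hits, 4 misses, 1 evictions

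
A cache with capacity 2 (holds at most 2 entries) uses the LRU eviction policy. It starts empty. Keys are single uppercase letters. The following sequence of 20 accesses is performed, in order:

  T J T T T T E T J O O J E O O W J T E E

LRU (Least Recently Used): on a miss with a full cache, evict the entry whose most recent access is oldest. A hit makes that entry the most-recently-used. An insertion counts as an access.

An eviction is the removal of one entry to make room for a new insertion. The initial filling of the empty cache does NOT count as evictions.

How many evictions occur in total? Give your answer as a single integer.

LRU simulation (capacity=2):
  1. access T: MISS. Cache (LRU->MRU): [T]
  2. access J: MISS. Cache (LRU->MRU): [T J]
  3. access T: HIT. Cache (LRU->MRU): [J T]
  4. access T: HIT. Cache (LRU->MRU): [J T]
  5. access T: HIT. Cache (LRU->MRU): [J T]
  6. access T: HIT. Cache (LRU->MRU): [J T]
  7. access E: MISS, evict J. Cache (LRU->MRU): [T E]
  8. access T: HIT. Cache (LRU->MRU): [E T]
  9. access J: MISS, evict E. Cache (LRU->MRU): [T J]
  10. access O: MISS, evict T. Cache (LRU->MRU): [J O]
  11. access O: HIT. Cache (LRU->MRU): [J O]
  12. access J: HIT. Cache (LRU->MRU): [O J]
  13. access E: MISS, evict O. Cache (LRU->MRU): [J E]
  14. access O: MISS, evict J. Cache (LRU->MRU): [E O]
  15. access O: HIT. Cache (LRU->MRU): [E O]
  16. access W: MISS, evict E. Cache (LRU->MRU): [O W]
  17. access J: MISS, evict O. Cache (LRU->MRU): [W J]
  18. access T: MISS, evict W. Cache (LRU->MRU): [J T]
  19. access E: MISS, evict J. Cache (LRU->MRU): [T E]
  20. access E: HIT. Cache (LRU->MRU): [T E]
Total: 9 hits, 11 misses, 9 evictions

Answer: 9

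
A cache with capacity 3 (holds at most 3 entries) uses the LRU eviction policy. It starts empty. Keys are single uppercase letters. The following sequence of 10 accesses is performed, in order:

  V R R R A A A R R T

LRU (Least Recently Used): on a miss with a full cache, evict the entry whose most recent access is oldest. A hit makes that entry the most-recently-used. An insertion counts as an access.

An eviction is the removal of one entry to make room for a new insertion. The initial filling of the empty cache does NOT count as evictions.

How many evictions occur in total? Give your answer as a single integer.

Answer: 1

Derivation:
LRU simulation (capacity=3):
  1. access V: MISS. Cache (LRU->MRU): [V]
  2. access R: MISS. Cache (LRU->MRU): [V R]
  3. access R: HIT. Cache (LRU->MRU): [V R]
  4. access R: HIT. Cache (LRU->MRU): [V R]
  5. access A: MISS. Cache (LRU->MRU): [V R A]
  6. access A: HIT. Cache (LRU->MRU): [V R A]
  7. access A: HIT. Cache (LRU->MRU): [V R A]
  8. access R: HIT. Cache (LRU->MRU): [V A R]
  9. access R: HIT. Cache (LRU->MRU): [V A R]
  10. access T: MISS, evict V. Cache (LRU->MRU): [A R T]
Total: 6 hits, 4 misses, 1 evictions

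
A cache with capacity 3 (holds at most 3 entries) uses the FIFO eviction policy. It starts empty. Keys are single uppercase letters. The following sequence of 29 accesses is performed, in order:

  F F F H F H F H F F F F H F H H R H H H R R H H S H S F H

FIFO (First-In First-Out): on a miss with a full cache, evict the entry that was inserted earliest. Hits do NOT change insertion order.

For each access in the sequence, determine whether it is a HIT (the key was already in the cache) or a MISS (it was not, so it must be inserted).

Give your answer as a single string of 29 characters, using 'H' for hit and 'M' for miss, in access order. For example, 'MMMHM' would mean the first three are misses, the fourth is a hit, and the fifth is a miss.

FIFO simulation (capacity=3):
  1. access F: MISS. Cache (old->new): [F]
  2. access F: HIT. Cache (old->new): [F]
  3. access F: HIT. Cache (old->new): [F]
  4. access H: MISS. Cache (old->new): [F H]
  5. access F: HIT. Cache (old->new): [F H]
  6. access H: HIT. Cache (old->new): [F H]
  7. access F: HIT. Cache (old->new): [F H]
  8. access H: HIT. Cache (old->new): [F H]
  9. access F: HIT. Cache (old->new): [F H]
  10. access F: HIT. Cache (old->new): [F H]
  11. access F: HIT. Cache (old->new): [F H]
  12. access F: HIT. Cache (old->new): [F H]
  13. access H: HIT. Cache (old->new): [F H]
  14. access F: HIT. Cache (old->new): [F H]
  15. access H: HIT. Cache (old->new): [F H]
  16. access H: HIT. Cache (old->new): [F H]
  17. access R: MISS. Cache (old->new): [F H R]
  18. access H: HIT. Cache (old->new): [F H R]
  19. access H: HIT. Cache (old->new): [F H R]
  20. access H: HIT. Cache (old->new): [F H R]
  21. access R: HIT. Cache (old->new): [F H R]
  22. access R: HIT. Cache (old->new): [F H R]
  23. access H: HIT. Cache (old->new): [F H R]
  24. access H: HIT. Cache (old->new): [F H R]
  25. access S: MISS, evict F. Cache (old->new): [H R S]
  26. access H: HIT. Cache (old->new): [H R S]
  27. access S: HIT. Cache (old->new): [H R S]
  28. access F: MISS, evict H. Cache (old->new): [R S F]
  29. access H: MISS, evict R. Cache (old->new): [S F H]
Total: 23 hits, 6 misses, 3 evictions

Answer: MHHMHHHHHHHHHHHHMHHHHHHHMHHMM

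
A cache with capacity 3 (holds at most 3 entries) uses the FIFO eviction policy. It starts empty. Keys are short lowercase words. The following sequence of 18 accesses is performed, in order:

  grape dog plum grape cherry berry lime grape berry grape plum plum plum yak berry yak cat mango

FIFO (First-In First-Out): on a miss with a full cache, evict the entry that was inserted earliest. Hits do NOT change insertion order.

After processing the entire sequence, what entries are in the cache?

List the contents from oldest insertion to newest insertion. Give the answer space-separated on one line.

FIFO simulation (capacity=3):
  1. access grape: MISS. Cache (old->new): [grape]
  2. access dog: MISS. Cache (old->new): [grape dog]
  3. access plum: MISS. Cache (old->new): [grape dog plum]
  4. access grape: HIT. Cache (old->new): [grape dog plum]
  5. access cherry: MISS, evict grape. Cache (old->new): [dog plum cherry]
  6. access berry: MISS, evict dog. Cache (old->new): [plum cherry berry]
  7. access lime: MISS, evict plum. Cache (old->new): [cherry berry lime]
  8. access grape: MISS, evict cherry. Cache (old->new): [berry lime grape]
  9. access berry: HIT. Cache (old->new): [berry lime grape]
  10. access grape: HIT. Cache (old->new): [berry lime grape]
  11. access plum: MISS, evict berry. Cache (old->new): [lime grape plum]
  12. access plum: HIT. Cache (old->new): [lime grape plum]
  13. access plum: HIT. Cache (old->new): [lime grape plum]
  14. access yak: MISS, evict lime. Cache (old->new): [grape plum yak]
  15. access berry: MISS, evict grape. Cache (old->new): [plum yak berry]
  16. access yak: HIT. Cache (old->new): [plum yak berry]
  17. access cat: MISS, evict plum. Cache (old->new): [yak berry cat]
  18. access mango: MISS, evict yak. Cache (old->new): [berry cat mango]
Total: 6 hits, 12 misses, 9 evictions

Answer: berry cat mango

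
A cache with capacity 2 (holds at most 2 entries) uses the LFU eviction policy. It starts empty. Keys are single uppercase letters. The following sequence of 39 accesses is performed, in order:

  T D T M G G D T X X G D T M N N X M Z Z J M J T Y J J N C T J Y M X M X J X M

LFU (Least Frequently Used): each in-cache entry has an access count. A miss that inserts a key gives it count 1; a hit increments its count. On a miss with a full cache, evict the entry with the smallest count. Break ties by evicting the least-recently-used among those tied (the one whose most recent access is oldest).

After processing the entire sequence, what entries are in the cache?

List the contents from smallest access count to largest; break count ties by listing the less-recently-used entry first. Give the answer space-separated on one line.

LFU simulation (capacity=2):
  1. access T: MISS. Cache: [T(c=1)]
  2. access D: MISS. Cache: [T(c=1) D(c=1)]
  3. access T: HIT, count now 2. Cache: [D(c=1) T(c=2)]
  4. access M: MISS, evict D(c=1). Cache: [M(c=1) T(c=2)]
  5. access G: MISS, evict M(c=1). Cache: [G(c=1) T(c=2)]
  6. access G: HIT, count now 2. Cache: [T(c=2) G(c=2)]
  7. access D: MISS, evict T(c=2). Cache: [D(c=1) G(c=2)]
  8. access T: MISS, evict D(c=1). Cache: [T(c=1) G(c=2)]
  9. access X: MISS, evict T(c=1). Cache: [X(c=1) G(c=2)]
  10. access X: HIT, count now 2. Cache: [G(c=2) X(c=2)]
  11. access G: HIT, count now 3. Cache: [X(c=2) G(c=3)]
  12. access D: MISS, evict X(c=2). Cache: [D(c=1) G(c=3)]
  13. access T: MISS, evict D(c=1). Cache: [T(c=1) G(c=3)]
  14. access M: MISS, evict T(c=1). Cache: [M(c=1) G(c=3)]
  15. access N: MISS, evict M(c=1). Cache: [N(c=1) G(c=3)]
  16. access N: HIT, count now 2. Cache: [N(c=2) G(c=3)]
  17. access X: MISS, evict N(c=2). Cache: [X(c=1) G(c=3)]
  18. access M: MISS, evict X(c=1). Cache: [M(c=1) G(c=3)]
  19. access Z: MISS, evict M(c=1). Cache: [Z(c=1) G(c=3)]
  20. access Z: HIT, count now 2. Cache: [Z(c=2) G(c=3)]
  21. access J: MISS, evict Z(c=2). Cache: [J(c=1) G(c=3)]
  22. access M: MISS, evict J(c=1). Cache: [M(c=1) G(c=3)]
  23. access J: MISS, evict M(c=1). Cache: [J(c=1) G(c=3)]
  24. access T: MISS, evict J(c=1). Cache: [T(c=1) G(c=3)]
  25. access Y: MISS, evict T(c=1). Cache: [Y(c=1) G(c=3)]
  26. access J: MISS, evict Y(c=1). Cache: [J(c=1) G(c=3)]
  27. access J: HIT, count now 2. Cache: [J(c=2) G(c=3)]
  28. access N: MISS, evict J(c=2). Cache: [N(c=1) G(c=3)]
  29. access C: MISS, evict N(c=1). Cache: [C(c=1) G(c=3)]
  30. access T: MISS, evict C(c=1). Cache: [T(c=1) G(c=3)]
  31. access J: MISS, evict T(c=1). Cache: [J(c=1) G(c=3)]
  32. access Y: MISS, evict J(c=1). Cache: [Y(c=1) G(c=3)]
  33. access M: MISS, evict Y(c=1). Cache: [M(c=1) G(c=3)]
  34. access X: MISS, evict M(c=1). Cache: [X(c=1) G(c=3)]
  35. access M: MISS, evict X(c=1). Cache: [M(c=1) G(c=3)]
  36. access X: MISS, evict M(c=1). Cache: [X(c=1) G(c=3)]
  37. access J: MISS, evict X(c=1). Cache: [J(c=1) G(c=3)]
  38. access X: MISS, evict J(c=1). Cache: [X(c=1) G(c=3)]
  39. access M: MISS, evict X(c=1). Cache: [M(c=1) G(c=3)]
Total: 7 hits, 32 misses, 30 evictions

Answer: M G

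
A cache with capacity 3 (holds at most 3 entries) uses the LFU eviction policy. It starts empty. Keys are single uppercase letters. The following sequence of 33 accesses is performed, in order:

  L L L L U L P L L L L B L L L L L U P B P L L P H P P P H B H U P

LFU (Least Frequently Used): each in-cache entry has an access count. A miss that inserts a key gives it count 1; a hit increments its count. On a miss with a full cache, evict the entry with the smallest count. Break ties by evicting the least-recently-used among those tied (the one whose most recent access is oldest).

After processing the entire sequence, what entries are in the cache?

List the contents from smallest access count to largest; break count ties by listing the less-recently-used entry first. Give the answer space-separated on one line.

Answer: U P L

Derivation:
LFU simulation (capacity=3):
  1. access L: MISS. Cache: [L(c=1)]
  2. access L: HIT, count now 2. Cache: [L(c=2)]
  3. access L: HIT, count now 3. Cache: [L(c=3)]
  4. access L: HIT, count now 4. Cache: [L(c=4)]
  5. access U: MISS. Cache: [U(c=1) L(c=4)]
  6. access L: HIT, count now 5. Cache: [U(c=1) L(c=5)]
  7. access P: MISS. Cache: [U(c=1) P(c=1) L(c=5)]
  8. access L: HIT, count now 6. Cache: [U(c=1) P(c=1) L(c=6)]
  9. access L: HIT, count now 7. Cache: [U(c=1) P(c=1) L(c=7)]
  10. access L: HIT, count now 8. Cache: [U(c=1) P(c=1) L(c=8)]
  11. access L: HIT, count now 9. Cache: [U(c=1) P(c=1) L(c=9)]
  12. access B: MISS, evict U(c=1). Cache: [P(c=1) B(c=1) L(c=9)]
  13. access L: HIT, count now 10. Cache: [P(c=1) B(c=1) L(c=10)]
  14. access L: HIT, count now 11. Cache: [P(c=1) B(c=1) L(c=11)]
  15. access L: HIT, count now 12. Cache: [P(c=1) B(c=1) L(c=12)]
  16. access L: HIT, count now 13. Cache: [P(c=1) B(c=1) L(c=13)]
  17. access L: HIT, count now 14. Cache: [P(c=1) B(c=1) L(c=14)]
  18. access U: MISS, evict P(c=1). Cache: [B(c=1) U(c=1) L(c=14)]
  19. access P: MISS, evict B(c=1). Cache: [U(c=1) P(c=1) L(c=14)]
  20. access B: MISS, evict U(c=1). Cache: [P(c=1) B(c=1) L(c=14)]
  21. access P: HIT, count now 2. Cache: [B(c=1) P(c=2) L(c=14)]
  22. access L: HIT, count now 15. Cache: [B(c=1) P(c=2) L(c=15)]
  23. access L: HIT, count now 16. Cache: [B(c=1) P(c=2) L(c=16)]
  24. access P: HIT, count now 3. Cache: [B(c=1) P(c=3) L(c=16)]
  25. access H: MISS, evict B(c=1). Cache: [H(c=1) P(c=3) L(c=16)]
  26. access P: HIT, count now 4. Cache: [H(c=1) P(c=4) L(c=16)]
  27. access P: HIT, count now 5. Cache: [H(c=1) P(c=5) L(c=16)]
  28. access P: HIT, count now 6. Cache: [H(c=1) P(c=6) L(c=16)]
  29. access H: HIT, count now 2. Cache: [H(c=2) P(c=6) L(c=16)]
  30. access B: MISS, evict H(c=2). Cache: [B(c=1) P(c=6) L(c=16)]
  31. access H: MISS, evict B(c=1). Cache: [H(c=1) P(c=6) L(c=16)]
  32. access U: MISS, evict H(c=1). Cache: [U(c=1) P(c=6) L(c=16)]
  33. access P: HIT, count now 7. Cache: [U(c=1) P(c=7) L(c=16)]
Total: 22 hits, 11 misses, 8 evictions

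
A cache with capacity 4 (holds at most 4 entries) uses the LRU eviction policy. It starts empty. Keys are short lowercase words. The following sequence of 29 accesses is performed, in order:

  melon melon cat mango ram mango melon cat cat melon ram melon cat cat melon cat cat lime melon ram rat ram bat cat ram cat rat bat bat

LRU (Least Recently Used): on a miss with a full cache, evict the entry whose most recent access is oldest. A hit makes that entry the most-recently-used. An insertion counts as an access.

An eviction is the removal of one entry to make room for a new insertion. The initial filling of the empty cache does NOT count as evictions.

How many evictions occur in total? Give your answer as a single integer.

LRU simulation (capacity=4):
  1. access melon: MISS. Cache (LRU->MRU): [melon]
  2. access melon: HIT. Cache (LRU->MRU): [melon]
  3. access cat: MISS. Cache (LRU->MRU): [melon cat]
  4. access mango: MISS. Cache (LRU->MRU): [melon cat mango]
  5. access ram: MISS. Cache (LRU->MRU): [melon cat mango ram]
  6. access mango: HIT. Cache (LRU->MRU): [melon cat ram mango]
  7. access melon: HIT. Cache (LRU->MRU): [cat ram mango melon]
  8. access cat: HIT. Cache (LRU->MRU): [ram mango melon cat]
  9. access cat: HIT. Cache (LRU->MRU): [ram mango melon cat]
  10. access melon: HIT. Cache (LRU->MRU): [ram mango cat melon]
  11. access ram: HIT. Cache (LRU->MRU): [mango cat melon ram]
  12. access melon: HIT. Cache (LRU->MRU): [mango cat ram melon]
  13. access cat: HIT. Cache (LRU->MRU): [mango ram melon cat]
  14. access cat: HIT. Cache (LRU->MRU): [mango ram melon cat]
  15. access melon: HIT. Cache (LRU->MRU): [mango ram cat melon]
  16. access cat: HIT. Cache (LRU->MRU): [mango ram melon cat]
  17. access cat: HIT. Cache (LRU->MRU): [mango ram melon cat]
  18. access lime: MISS, evict mango. Cache (LRU->MRU): [ram melon cat lime]
  19. access melon: HIT. Cache (LRU->MRU): [ram cat lime melon]
  20. access ram: HIT. Cache (LRU->MRU): [cat lime melon ram]
  21. access rat: MISS, evict cat. Cache (LRU->MRU): [lime melon ram rat]
  22. access ram: HIT. Cache (LRU->MRU): [lime melon rat ram]
  23. access bat: MISS, evict lime. Cache (LRU->MRU): [melon rat ram bat]
  24. access cat: MISS, evict melon. Cache (LRU->MRU): [rat ram bat cat]
  25. access ram: HIT. Cache (LRU->MRU): [rat bat cat ram]
  26. access cat: HIT. Cache (LRU->MRU): [rat bat ram cat]
  27. access rat: HIT. Cache (LRU->MRU): [bat ram cat rat]
  28. access bat: HIT. Cache (LRU->MRU): [ram cat rat bat]
  29. access bat: HIT. Cache (LRU->MRU): [ram cat rat bat]
Total: 21 hits, 8 misses, 4 evictions

Answer: 4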